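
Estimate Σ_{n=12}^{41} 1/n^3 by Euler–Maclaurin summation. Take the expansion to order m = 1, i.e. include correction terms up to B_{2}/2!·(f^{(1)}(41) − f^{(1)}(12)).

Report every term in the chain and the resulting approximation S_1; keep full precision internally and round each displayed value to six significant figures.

S_1 ≈ 0.00348335

∫_12^41 1/x^3 dx evaluates to 0.00317478.
Endpoint term: (f(12) + f(41))/2 = (0.000578704 + 1.45094e-05)/2 = 0.000296607.
So far: 0.00347139.
Order-1 term: 1/12 · (-1.06166e-06 − (-0.000144676)) = 1.19679e-05.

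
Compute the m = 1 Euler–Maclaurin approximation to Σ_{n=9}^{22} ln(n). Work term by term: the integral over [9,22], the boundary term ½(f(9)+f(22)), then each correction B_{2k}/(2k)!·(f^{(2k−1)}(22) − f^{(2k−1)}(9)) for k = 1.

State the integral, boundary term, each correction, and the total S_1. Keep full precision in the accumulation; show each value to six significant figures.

∫_9^22 ln(x) dx evaluates to 35.2279.
½[f(9) + f(22)] = ½[2.19722 + 3.09104] = 2.64413.
So far: 37.8720.
Order-1 term: 1/12 · (0.0454545 − 0.111111) = -0.00547138.

S_1 ≈ 37.8666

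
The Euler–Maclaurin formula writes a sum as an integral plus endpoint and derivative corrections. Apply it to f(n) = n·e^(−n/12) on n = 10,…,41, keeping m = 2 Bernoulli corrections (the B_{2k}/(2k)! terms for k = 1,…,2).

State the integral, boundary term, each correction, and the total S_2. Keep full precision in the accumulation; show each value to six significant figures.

S_2 ≈ 96.6926

The integral term ∫_10^41 x·e^(−x/12) dx = 93.8594.
½[f(10) + f(41)] = ½[4.34598 + 1.34569] = 2.84584.
Integral + boundary = 96.7052.
Order-1 term: 1/12 · (-0.0793190 − 0.0724330) = -0.0126460.
Partial sum through k=1: 96.6925.
Order-2 term: −1/720 · (-9.49701e-05 − 0.00653909) = 9.21398e-06.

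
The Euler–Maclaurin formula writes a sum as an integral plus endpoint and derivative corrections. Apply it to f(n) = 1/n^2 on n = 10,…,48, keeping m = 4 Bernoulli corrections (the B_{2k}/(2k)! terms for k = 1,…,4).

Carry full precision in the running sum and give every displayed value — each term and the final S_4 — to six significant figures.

S_4 ≈ 0.0845485

∫_10^48 1/x^2 dx evaluates to 0.0791667.
Boundary: ½(f(10) + f(48)) = ½(0.0100000 + 0.000434028) = 0.00521701.
So far: 0.0843837.
k=1: B_{2}/(2)! × [f^{(1)}(48) − f^{(1)}(10)] = 1/12 × (-1.80845e-05 − (-0.00200000)) = 0.000165160.
After k=1: 0.0845488.
k=2: B_{4}/(4)! × [f^{(3)}(48) − f^{(3)}(10)] = −1/720 × (-9.41901e-08 − (-0.000240000)) = -3.33203e-07.
After k=2: 0.0845485.
k=3: B_{6}/(6)! × [f^{(5)}(48) − f^{(5)}(10)] = 1/30240 × (-1.22643e-09 − (-7.20000e-05)) = 2.38091e-09.
After k=3: 0.0845485.
k=4: B_{8}/(8)! × [f^{(7)}(48) − f^{(7)}(10)] = −1/1209600 × (-2.98091e-11 − (-4.03200e-05)) = -3.33333e-11.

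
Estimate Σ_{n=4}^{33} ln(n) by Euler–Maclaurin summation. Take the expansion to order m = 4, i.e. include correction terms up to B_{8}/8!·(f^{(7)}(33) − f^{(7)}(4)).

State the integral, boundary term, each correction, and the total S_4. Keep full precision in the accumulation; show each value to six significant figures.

S_4 ≈ 83.2627

The integral term ∫_4^33 ln(x) dx = 80.8396.
Endpoint term: (f(4) + f(33))/2 = (1.38629 + 3.49651)/2 = 2.44140.
Integral + boundary = 83.2810.
Correction k=1: B_{2}/2! · (f^{(1)}(33) − f^{(1)}(4)) = 1/12 · (0.0303030 − 0.250000) = -0.0183081.
Running total after k=1: 83.2627.
Correction k=2: B_{4}/4! · (f^{(3)}(33) − f^{(3)}(4)) = −1/720 · (5.56529e-05 − 0.0312500) = 4.33255e-05.
Running total after k=2: 83.2627.
Correction k=3: B_{6}/6! · (f^{(5)}(33) − f^{(5)}(4)) = 1/30240 · (6.13256e-07 − 0.0234375) = -7.75029e-07.
Running total after k=3: 83.2627.
Correction k=4: B_{8}/8! · (f^{(7)}(33) − f^{(7)}(4)) = −1/1209600 · (1.68941e-08 − 0.0439453) = 3.63304e-08.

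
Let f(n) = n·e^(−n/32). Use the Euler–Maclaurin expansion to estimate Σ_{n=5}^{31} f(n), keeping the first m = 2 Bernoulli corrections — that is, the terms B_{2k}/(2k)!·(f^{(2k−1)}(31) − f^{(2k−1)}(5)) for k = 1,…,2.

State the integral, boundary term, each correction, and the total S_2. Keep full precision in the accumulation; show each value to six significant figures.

S_2 ≈ 255.504

Integral: ∫_5^31 x·e^(−x/32) dx = 247.542.
Boundary: ½(f(5) + f(31)) = ½(4.27673 + 11.7663) = 8.02150.
Integral + boundary = 255.563.
k=1: B_{2}/(2)! × [f^{(1)}(31) − f^{(1)}(5)] = 1/12 × (0.0118612 − 0.721698) = -0.0591530.
Partial sum through k=1: 255.504.
k=2: B_{4}/(4)! × [f^{(3)}(31) − f^{(3)}(5)] = −1/720 × (0.000752906 − 0.00237538) = 2.25344e-06.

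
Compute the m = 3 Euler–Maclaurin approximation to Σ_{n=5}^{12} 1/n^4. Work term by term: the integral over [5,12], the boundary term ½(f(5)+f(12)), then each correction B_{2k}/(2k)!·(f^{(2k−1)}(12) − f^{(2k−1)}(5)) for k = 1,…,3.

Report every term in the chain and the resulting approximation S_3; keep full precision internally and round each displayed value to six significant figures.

S_3 ≈ 0.00340119

∫_5^12 1/x^4 dx evaluates to 0.00247377.
½[f(5) + f(12)] = ½[0.00160000 + 4.82253e-05] = 0.000824113.
Running total after boundary: 0.00329788.
Correction k=1: B_{2}/2! · (f^{(1)}(12) − f^{(1)}(5)) = 1/12 · (-1.60751e-05 − (-0.00128000)) = 0.000105327.
Running total after k=1: 0.00340321.
Correction k=2: B_{4}/4! · (f^{(3)}(12) − f^{(3)}(5)) = −1/720 · (-3.34898e-06 − (-0.00153600)) = -2.12868e-06.
Running total after k=2: 0.00340108.
Correction k=3: B_{6}/6! · (f^{(5)}(12) − f^{(5)}(5)) = 1/30240 · (-1.30238e-06 − (-0.00344064)) = 1.13735e-07.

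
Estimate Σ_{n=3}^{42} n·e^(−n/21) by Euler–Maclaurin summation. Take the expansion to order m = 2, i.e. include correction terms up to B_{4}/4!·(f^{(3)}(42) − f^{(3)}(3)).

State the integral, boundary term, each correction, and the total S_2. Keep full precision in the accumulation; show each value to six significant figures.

The integral term ∫_3^42 x·e^(−x/21) dx = 257.858.
Boundary: ½(f(3) + f(42)) = ½(2.60063 + 5.68408) = 4.14236.
Integral + boundary = 262.000.
Order-1 term: 1/12 · (-0.135335 − 0.743038) = -0.0731978.
Partial sum through k=1: 261.927.
Order-2 term: −1/720 · (0.000306883 − 0.00561631) = 7.37421e-06.

S_2 ≈ 261.927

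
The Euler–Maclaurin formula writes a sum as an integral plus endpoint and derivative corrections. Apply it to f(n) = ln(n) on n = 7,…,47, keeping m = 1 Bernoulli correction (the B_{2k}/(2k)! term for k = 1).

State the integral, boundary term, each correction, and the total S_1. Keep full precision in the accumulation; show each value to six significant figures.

S_1 ≈ 130.223

The integral term ∫_7^47 ln(x) dx = 127.336.
Endpoint term: (f(7) + f(47))/2 = (1.94591 + 3.85015)/2 = 2.89803.
Running total after boundary: 130.234.
Correction k=1: B_{2}/2! · (f^{(1)}(47) − f^{(1)}(7)) = 1/12 · (0.0212766 − 0.142857) = -0.0101317.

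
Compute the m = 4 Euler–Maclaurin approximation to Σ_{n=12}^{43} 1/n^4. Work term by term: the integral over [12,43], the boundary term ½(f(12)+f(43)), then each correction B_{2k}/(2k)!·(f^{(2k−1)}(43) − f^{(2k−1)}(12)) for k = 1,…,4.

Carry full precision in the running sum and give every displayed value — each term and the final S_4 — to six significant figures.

∫_12^43 1/x^4 dx evaluates to 0.000188709.
Boundary: ½(f(12) + f(43)) = ½(4.82253e-05 + 2.92500e-07) = 2.42589e-05.
So far: 0.000212968.
Correction k=1: B_{2}/2! · (f^{(1)}(43) − f^{(1)}(12)) = 1/12 · (-2.72093e-08 − (-1.60751e-05)) = 1.33732e-06.
After k=1: 0.000214305.
Correction k=2: B_{4}/4! · (f^{(3)}(43) − f^{(3)}(12)) = −1/720 · (-4.41471e-10 − (-3.34898e-06)) = -4.65075e-09.
After k=2: 0.000214300.
Correction k=3: B_{6}/6! · (f^{(5)}(43) − f^{(5)}(12)) = 1/30240 · (-1.33707e-11 − (-1.30238e-06)) = 4.30677e-11.
After k=3: 0.000214300.
Correction k=4: B_{8}/8! · (f^{(7)}(43) − f^{(7)}(12)) = −1/1209600 · (-6.50817e-13 − (-8.13988e-07)) = -6.72939e-13.

S_4 ≈ 0.000214300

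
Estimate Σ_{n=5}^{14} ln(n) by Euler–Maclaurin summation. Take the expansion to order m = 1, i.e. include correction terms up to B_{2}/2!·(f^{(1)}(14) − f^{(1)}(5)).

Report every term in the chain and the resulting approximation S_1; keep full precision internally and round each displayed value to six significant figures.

S_1 ≈ 22.0131

Integral: ∫_5^14 ln(x) dx = 19.8996.
Endpoint term: (f(5) + f(14))/2 = (1.60944 + 2.63906)/2 = 2.12425.
So far: 22.0239.
Order-1 term: 1/12 · (0.0714286 − 0.200000) = -0.0107143.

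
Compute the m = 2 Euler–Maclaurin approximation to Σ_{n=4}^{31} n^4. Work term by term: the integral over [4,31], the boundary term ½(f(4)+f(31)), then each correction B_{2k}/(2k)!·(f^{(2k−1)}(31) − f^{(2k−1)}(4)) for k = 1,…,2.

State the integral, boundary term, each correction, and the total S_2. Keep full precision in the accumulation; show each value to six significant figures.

∫_4^31 x^4 dx evaluates to 5.72563e+06.
½[f(4) + f(31)] = ½[256.000 + 923521] = 461888.
Integral + boundary = 6.18751e+06.
Order-1 term: 1/12 · (119164 − 256.000) = 9909.00.
Partial sum through k=1: 6.19742e+06.
Order-2 term: −1/720 · (744.000 − 96.0000) = -0.900000.

S_2 ≈ 6.19742e+06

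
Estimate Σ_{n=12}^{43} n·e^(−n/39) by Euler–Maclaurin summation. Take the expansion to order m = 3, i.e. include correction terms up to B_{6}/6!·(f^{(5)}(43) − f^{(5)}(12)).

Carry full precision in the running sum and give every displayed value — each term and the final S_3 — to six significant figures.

The integral term ∫_12^43 x·e^(−x/39) dx = 400.401.
Boundary: ½(f(12) + f(43)) = ½(8.82170 + 14.2768) = 11.5493.
Integral + boundary = 411.950.
k=1: B_{2}/(2)! × [f^{(1)}(43) − f^{(1)}(12)] = 1/12 × (-0.0340532 − 0.508944) = -0.0452498.
Running total after k=1: 411.905.
k=2: B_{4}/(4)! × [f^{(3)}(43) − f^{(3)}(12)] = −1/720 × (0.000414191 − 0.00130127) = 1.23205e-06.
Running total after k=2: 411.905.
k=3: B_{6}/(6)! × [f^{(5)}(43) − f^{(5)}(12)] = 1/30240 × (5.59349e-07 − 1.49107e-06) = -3.08110e-11.

S_3 ≈ 411.905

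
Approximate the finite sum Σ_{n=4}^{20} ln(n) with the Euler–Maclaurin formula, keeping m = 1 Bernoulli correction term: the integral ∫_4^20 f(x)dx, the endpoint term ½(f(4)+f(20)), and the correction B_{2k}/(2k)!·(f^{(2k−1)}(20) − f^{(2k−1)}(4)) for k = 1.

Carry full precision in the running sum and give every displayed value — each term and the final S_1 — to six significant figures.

Integral: ∫_4^20 ln(x) dx = 38.3695.
½[f(4) + f(20)] = ½[1.38629 + 2.99573] = 2.19101.
Integral + boundary = 40.5605.
Correction k=1: B_{2}/2! · (f^{(1)}(20) − f^{(1)}(4)) = 1/12 · (0.0500000 − 0.250000) = -0.0166667.

S_1 ≈ 40.5438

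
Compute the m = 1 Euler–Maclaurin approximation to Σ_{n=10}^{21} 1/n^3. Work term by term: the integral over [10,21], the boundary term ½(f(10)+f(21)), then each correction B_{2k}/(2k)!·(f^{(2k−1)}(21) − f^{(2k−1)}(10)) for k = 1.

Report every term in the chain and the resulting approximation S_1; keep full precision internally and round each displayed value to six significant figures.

S_1 ≈ 0.00444392

The integral term ∫_10^21 1/x^3 dx = 0.00386621.
Endpoint term: (f(10) + f(21))/2 = (0.00100000 + 0.000107980)/2 = 0.000553990.
So far: 0.00442020.
Correction k=1: B_{2}/2! · (f^{(1)}(21) − f^{(1)}(10)) = 1/12 · (-1.54257e-05 − (-0.000300000)) = 2.37145e-05.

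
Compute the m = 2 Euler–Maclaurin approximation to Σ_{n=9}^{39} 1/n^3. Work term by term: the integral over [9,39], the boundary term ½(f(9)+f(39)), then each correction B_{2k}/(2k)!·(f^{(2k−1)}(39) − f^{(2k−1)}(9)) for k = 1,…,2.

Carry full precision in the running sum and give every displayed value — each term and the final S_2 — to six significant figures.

The integral term ∫_9^39 1/x^3 dx = 0.00584411.
Boundary: ½(f(9) + f(39)) = ½(0.00137174 + 1.68580e-05) = 0.000694300.
Running total after boundary: 0.00653841.
Correction k=1: B_{2}/2! · (f^{(1)}(39) − f^{(1)}(9)) = 1/12 · (-1.29677e-06 − (-0.000457247)) = 3.79959e-05.
After k=1: 0.00657640.
Correction k=2: B_{4}/4! · (f^{(3)}(39) − f^{(3)}(9)) = −1/720 · (-1.70515e-08 − (-0.000112901)) = -1.56783e-07.

S_2 ≈ 0.00657625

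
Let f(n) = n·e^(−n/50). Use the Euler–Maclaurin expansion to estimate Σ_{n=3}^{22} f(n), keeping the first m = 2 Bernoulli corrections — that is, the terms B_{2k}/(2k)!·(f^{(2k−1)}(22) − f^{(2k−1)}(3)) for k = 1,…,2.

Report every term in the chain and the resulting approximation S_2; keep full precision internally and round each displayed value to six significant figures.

The integral term ∫_3^22 x·e^(−x/50) dx = 177.145.
Endpoint term: (f(3) + f(22))/2 = (2.82529 + 14.1688)/2 = 8.49705.
So far: 185.642.
k=1: B_{2}/(2)! × [f^{(1)}(22) − f^{(1)}(3)] = 1/12 × (0.360660 − 0.885259) = -0.0437165.
After k=1: 185.598.
k=2: B_{4}/(4)! × [f^{(3)}(22) − f^{(3)}(3)] = −1/720 × (0.000659493 − 0.00110752) = 6.22252e-07.

S_2 ≈ 185.598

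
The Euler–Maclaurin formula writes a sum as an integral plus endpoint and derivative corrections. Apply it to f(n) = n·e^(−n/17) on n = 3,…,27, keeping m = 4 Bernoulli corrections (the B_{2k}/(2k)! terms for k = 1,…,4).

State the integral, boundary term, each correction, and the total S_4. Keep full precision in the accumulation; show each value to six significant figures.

S_4 ≈ 136.138

The integral term ∫_3^27 x·e^(−x/17) dx = 132.190.
Boundary: ½(f(3) + f(27)) = ½(2.51467 + 5.51572) = 4.01519.
Running total after boundary: 136.205.
Correction k=1: B_{2}/2! · (f^{(1)}(27) − f^{(1)}(3)) = 1/12 · (-0.120168 − 0.690302) = -0.0675391.
Partial sum through k=1: 136.138.
Correction k=2: B_{4}/4! · (f^{(3)}(27) − f^{(3)}(3)) = −1/720 · (0.000997936 − 0.00818944) = 9.98820e-06.
Partial sum through k=2: 136.138.
Correction k=3: B_{6}/6! · (f^{(5)}(27) − f^{(5)}(3)) = 1/30240 · (8.34491e-06 − 4.84093e-05) = -1.32488e-09.
Partial sum through k=3: 136.138.
Correction k=4: B_{8}/8! · (f^{(7)}(27) − f^{(7)}(3)) = −1/1209600 · (4.58019e-08 − 2.36960e-07) = 1.58034e-13.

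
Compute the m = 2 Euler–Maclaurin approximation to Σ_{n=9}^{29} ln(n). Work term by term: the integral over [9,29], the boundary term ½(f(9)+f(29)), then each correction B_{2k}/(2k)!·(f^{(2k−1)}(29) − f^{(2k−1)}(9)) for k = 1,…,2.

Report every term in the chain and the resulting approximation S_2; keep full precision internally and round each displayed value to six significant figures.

S_2 ≈ 60.6524

The integral term ∫_9^29 ln(x) dx = 57.8766.
Boundary: ½(f(9) + f(29)) = ½(2.19722 + 3.36730) = 2.78226.
Integral + boundary = 60.6588.
Order-1 term: 1/12 · (0.0344828 − 0.111111) = -0.00638570.
Partial sum through k=1: 60.6524.
Order-2 term: −1/720 · (8.20042e-05 − 0.00274348) = 3.69650e-06.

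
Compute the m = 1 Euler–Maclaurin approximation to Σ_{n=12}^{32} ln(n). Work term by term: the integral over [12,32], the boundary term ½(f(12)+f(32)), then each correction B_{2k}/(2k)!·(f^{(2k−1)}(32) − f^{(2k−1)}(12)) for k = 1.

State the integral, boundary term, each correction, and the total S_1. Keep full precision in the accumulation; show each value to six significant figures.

The integral term ∫_12^32 ln(x) dx = 61.0847.
Boundary: ½(f(12) + f(32)) = ½(2.48491 + 3.46574) = 2.97532.
So far: 64.0600.
k=1: B_{2}/(2)! × [f^{(1)}(32) − f^{(1)}(12)] = 1/12 × (0.0312500 − 0.0833333) = -0.00434028.

S_1 ≈ 64.0557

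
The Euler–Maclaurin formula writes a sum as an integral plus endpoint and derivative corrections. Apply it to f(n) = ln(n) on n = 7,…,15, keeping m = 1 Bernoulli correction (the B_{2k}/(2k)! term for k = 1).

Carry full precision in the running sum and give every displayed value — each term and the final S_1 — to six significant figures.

∫_7^15 ln(x) dx evaluates to 18.9994.
Endpoint term: (f(7) + f(15))/2 = (1.94591 + 2.70805)/2 = 2.32698.
Integral + boundary = 21.3264.
Correction k=1: B_{2}/2! · (f^{(1)}(15) − f^{(1)}(7)) = 1/12 · (0.0666667 − 0.142857) = -0.00634921.

S_1 ≈ 21.3200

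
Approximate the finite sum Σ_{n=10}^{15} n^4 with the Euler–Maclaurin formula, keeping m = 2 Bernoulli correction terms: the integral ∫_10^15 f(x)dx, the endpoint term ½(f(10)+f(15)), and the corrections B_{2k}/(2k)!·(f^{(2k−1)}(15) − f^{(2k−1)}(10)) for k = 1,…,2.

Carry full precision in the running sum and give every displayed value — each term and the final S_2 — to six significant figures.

S_2 ≈ 162979

∫_10^15 x^4 dx evaluates to 131875.
½[f(10) + f(15)] = ½[10000.0 + 50625.0] = 30312.5.
Running total after boundary: 162188.
k=1: B_{2}/(2)! × [f^{(1)}(15) − f^{(1)}(10)] = 1/12 × (13500.0 − 4000.00) = 791.667.
Running total after k=1: 162979.
k=2: B_{4}/(4)! × [f^{(3)}(15) − f^{(3)}(10)] = −1/720 × (360.000 − 240.000) = -0.166667.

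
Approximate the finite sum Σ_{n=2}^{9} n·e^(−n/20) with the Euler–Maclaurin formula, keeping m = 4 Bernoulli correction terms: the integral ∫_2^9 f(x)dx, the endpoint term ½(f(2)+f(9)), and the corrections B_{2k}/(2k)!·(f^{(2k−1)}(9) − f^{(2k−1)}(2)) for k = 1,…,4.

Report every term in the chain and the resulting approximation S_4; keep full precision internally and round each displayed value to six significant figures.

S_4 ≈ 32.0397

∫_2^9 x·e^(−x/20) dx evaluates to 28.3041.
Boundary: ½(f(2) + f(9)) = ½(1.80967 + 5.73865) = 3.77416.
Running total after boundary: 32.0783.
k=1: B_{2}/(2)! × [f^{(1)}(9) − f^{(1)}(2)] = 1/12 × (0.350695 − 0.814354) = -0.0386382.
Partial sum through k=1: 32.0397.
k=2: B_{4}/(4)! × [f^{(3)}(9) − f^{(3)}(2)] = −1/720 × (0.00406488 − 0.00656007) = 3.46554e-06.
Partial sum through k=2: 32.0397.
k=3: B_{6}/(6)! × [f^{(5)}(9) − f^{(5)}(2)] = 1/30240 × (1.81326e-05 − 2.77106e-05) = -3.16736e-10.
Partial sum through k=3: 32.0397.
k=4: B_{8}/(8)! × [f^{(7)}(9) − f^{(7)}(2)] = −1/1209600 × (6.52573e-08 − 9.75528e-08) = 2.66993e-14.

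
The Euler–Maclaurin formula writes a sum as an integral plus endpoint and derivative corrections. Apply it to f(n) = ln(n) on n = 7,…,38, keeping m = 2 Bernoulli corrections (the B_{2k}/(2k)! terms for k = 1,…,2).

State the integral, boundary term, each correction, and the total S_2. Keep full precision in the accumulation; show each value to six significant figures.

The integral term ∫_7^38 ln(x) dx = 93.6069.
Boundary: ½(f(7) + f(38)) = ½(1.94591 + 3.63759) = 2.79175.
Running total after boundary: 96.3987.
k=1: B_{2}/(2)! × [f^{(1)}(38) − f^{(1)}(7)] = 1/12 × (0.0263158 − 0.142857) = -0.00971178.
After k=1: 96.3889.
k=2: B_{4}/(4)! × [f^{(3)}(38) − f^{(3)}(7)] = −1/720 × (3.64485e-05 − 0.00583090) = 8.04785e-06.

S_2 ≈ 96.3889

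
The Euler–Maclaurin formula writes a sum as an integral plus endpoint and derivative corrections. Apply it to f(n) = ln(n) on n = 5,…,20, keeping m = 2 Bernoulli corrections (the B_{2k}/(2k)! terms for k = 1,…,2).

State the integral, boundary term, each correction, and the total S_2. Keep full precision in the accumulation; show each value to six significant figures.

∫_5^20 ln(x) dx evaluates to 36.8675.
Boundary: ½(f(5) + f(20)) = ½(1.60944 + 2.99573) = 2.30259.
Running total after boundary: 39.1700.
Order-1 term: 1/12 · (0.0500000 − 0.200000) = -0.0125000.
Running total after k=1: 39.1575.
Order-2 term: −1/720 · (0.000250000 − 0.0160000) = 2.18750e-05.

S_2 ≈ 39.1576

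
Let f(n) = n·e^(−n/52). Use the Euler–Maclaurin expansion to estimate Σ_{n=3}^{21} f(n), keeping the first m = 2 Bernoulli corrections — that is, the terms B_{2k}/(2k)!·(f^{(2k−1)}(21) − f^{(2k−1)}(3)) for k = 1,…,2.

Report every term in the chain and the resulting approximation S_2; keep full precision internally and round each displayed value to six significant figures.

The integral term ∫_3^21 x·e^(−x/52) dx = 164.902.
½[f(3) + f(21)] = ½[2.83182 + 14.0227] = 8.42725.
Running total after boundary: 173.330.
Correction k=1: B_{2}/2! · (f^{(1)}(21) − f^{(1)}(3)) = 1/12 · (0.398080 − 0.889482) = -0.0409502.
After k=1: 173.289.
Correction k=2: B_{4}/4! · (f^{(3)}(21) − f^{(3)}(3)) = −1/720 · (0.000641114 − 0.00102713) = 5.36134e-07.

S_2 ≈ 173.289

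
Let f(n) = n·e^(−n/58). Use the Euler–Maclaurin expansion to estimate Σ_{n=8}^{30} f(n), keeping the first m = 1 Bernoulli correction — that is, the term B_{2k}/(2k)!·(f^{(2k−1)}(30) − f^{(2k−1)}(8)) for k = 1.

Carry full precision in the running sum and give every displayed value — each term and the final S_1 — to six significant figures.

∫_8^30 x·e^(−x/58) dx evaluates to 291.980.
½[f(8) + f(30)] = ½[6.96927 + 17.8849] = 12.4271.
Integral + boundary = 304.408.
Order-1 term: 1/12 · (0.287803 − 0.750999) = -0.0385997.

S_1 ≈ 304.369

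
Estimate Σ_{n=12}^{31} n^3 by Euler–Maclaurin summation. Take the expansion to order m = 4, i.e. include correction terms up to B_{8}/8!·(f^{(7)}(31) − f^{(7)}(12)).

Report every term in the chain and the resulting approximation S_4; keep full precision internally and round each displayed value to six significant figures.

S_4 ≈ 241660

Integral: ∫_12^31 x^3 dx = 225696.
½[f(12) + f(31)] = ½[1728.00 + 29791.0] = 15759.5.
So far: 241456.
Order-1 term: 1/12 · (2883.00 − 432.000) = 204.250.
After k=1: 241660.
Order-2 term: −1/720 · (6.00000 − 6.00000) = 0.00000.
After k=2: 241660.
Order-3 term: 1/30240 · (0.00000 − 0.00000) = 0.00000.
After k=3: 241660.
Order-4 term: −1/1209600 · (0.00000 − 0.00000) = 0.00000.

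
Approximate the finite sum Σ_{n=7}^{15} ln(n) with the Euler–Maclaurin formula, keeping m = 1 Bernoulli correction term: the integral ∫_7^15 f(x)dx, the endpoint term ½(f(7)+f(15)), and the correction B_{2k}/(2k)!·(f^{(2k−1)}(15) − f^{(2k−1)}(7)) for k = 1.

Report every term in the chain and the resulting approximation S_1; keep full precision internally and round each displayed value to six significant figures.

S_1 ≈ 21.3200

∫_7^15 ln(x) dx evaluates to 18.9994.
Boundary: ½(f(7) + f(15)) = ½(1.94591 + 2.70805) = 2.32698.
Running total after boundary: 21.3264.
Correction k=1: B_{2}/2! · (f^{(1)}(15) − f^{(1)}(7)) = 1/12 · (0.0666667 − 0.142857) = -0.00634921.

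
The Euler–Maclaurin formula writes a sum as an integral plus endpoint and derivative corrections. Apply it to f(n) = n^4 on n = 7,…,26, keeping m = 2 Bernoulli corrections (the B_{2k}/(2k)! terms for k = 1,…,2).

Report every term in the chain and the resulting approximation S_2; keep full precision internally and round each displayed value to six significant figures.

S_2 ≈ 2.60835e+06

Integral: ∫_7^26 x^4 dx = 2.37291e+06.
Endpoint term: (f(7) + f(26))/2 = (2401.00 + 456976)/2 = 229688.
Running total after boundary: 2.60260e+06.
Correction k=1: B_{2}/2! · (f^{(1)}(26) − f^{(1)}(7)) = 1/12 · (70304.0 − 1372.00) = 5744.33.
Running total after k=1: 2.60835e+06.
Correction k=2: B_{4}/4! · (f^{(3)}(26) − f^{(3)}(7)) = −1/720 · (624.000 − 168.000) = -0.633333.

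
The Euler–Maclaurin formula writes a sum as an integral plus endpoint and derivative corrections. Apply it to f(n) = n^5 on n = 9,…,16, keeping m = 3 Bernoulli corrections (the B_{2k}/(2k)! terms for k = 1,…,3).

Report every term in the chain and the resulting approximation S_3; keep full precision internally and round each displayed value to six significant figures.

The integral term ∫_9^16 x^5 dx = 2.70763e+06.
Boundary: ½(f(9) + f(16)) = ½(59049.0 + 1.04858e+06) = 553812.
Integral + boundary = 3.26144e+06.
Correction k=1: B_{2}/2! · (f^{(1)}(16) − f^{(1)}(9)) = 1/12 · (327680 − 32805.0) = 24572.9.
Running total after k=1: 3.28601e+06.
Correction k=2: B_{4}/4! · (f^{(3)}(16) − f^{(3)}(9)) = −1/720 · (15360.0 − 4860.00) = -14.5833.
Running total after k=2: 3.28600e+06.
Correction k=3: B_{6}/6! · (f^{(5)}(16) − f^{(5)}(9)) = 1/30240 · (120.000 − 120.000) = 0.00000.

S_3 ≈ 3.28600e+06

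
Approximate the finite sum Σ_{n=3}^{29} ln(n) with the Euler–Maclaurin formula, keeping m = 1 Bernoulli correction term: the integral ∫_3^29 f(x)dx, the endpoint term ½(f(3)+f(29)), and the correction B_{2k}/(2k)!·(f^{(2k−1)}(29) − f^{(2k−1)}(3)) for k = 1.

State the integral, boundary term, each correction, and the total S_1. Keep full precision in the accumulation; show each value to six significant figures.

S_1 ≈ 70.5638

Integral: ∫_3^29 ln(x) dx = 68.3557.
Endpoint term: (f(3) + f(29))/2 = (1.09861 + 3.36730)/2 = 2.23295.
Integral + boundary = 70.5887.
k=1: B_{2}/(2)! × [f^{(1)}(29) − f^{(1)}(3)] = 1/12 × (0.0344828 − 0.333333) = -0.0249042.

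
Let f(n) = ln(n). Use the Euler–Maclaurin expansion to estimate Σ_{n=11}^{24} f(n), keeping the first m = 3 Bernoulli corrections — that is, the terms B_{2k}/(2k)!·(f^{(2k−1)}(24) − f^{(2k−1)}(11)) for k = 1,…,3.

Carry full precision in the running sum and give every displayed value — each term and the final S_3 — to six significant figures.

The integral term ∫_11^24 ln(x) dx = 36.8964.
½[f(11) + f(24)] = ½[2.39790 + 3.17805] = 2.78797.
Running total after boundary: 39.6844.
Order-1 term: 1/12 · (0.0416667 − 0.0909091) = -0.00410354.
Running total after k=1: 39.6803.
Order-2 term: −1/720 · (0.000144676 − 0.00150263) = 1.88605e-06.
Running total after k=2: 39.6803.
Order-3 term: 1/30240 · (3.01408e-06 − 0.000149021) = -4.82827e-09.

S_3 ≈ 39.6803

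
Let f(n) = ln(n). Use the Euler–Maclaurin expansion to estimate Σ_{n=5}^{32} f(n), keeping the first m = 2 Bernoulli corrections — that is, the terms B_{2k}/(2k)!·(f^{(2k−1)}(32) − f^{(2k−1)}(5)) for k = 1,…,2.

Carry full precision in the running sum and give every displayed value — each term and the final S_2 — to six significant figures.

∫_5^32 ln(x) dx evaluates to 75.8564.
Boundary: ½(f(5) + f(32)) = ½(1.60944 + 3.46574) = 2.53759.
Integral + boundary = 78.3939.
Order-1 term: 1/12 · (0.0312500 − 0.200000) = -0.0140625.
After k=1: 78.3799.
Order-2 term: −1/720 · (6.10352e-05 − 0.0160000) = 2.21375e-05.

S_2 ≈ 78.3799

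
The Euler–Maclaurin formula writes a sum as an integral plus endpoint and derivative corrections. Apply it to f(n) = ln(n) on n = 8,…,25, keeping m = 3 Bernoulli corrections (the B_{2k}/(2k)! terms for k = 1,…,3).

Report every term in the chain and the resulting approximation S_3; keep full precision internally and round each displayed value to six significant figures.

S_3 ≈ 49.4784

∫_8^25 ln(x) dx evaluates to 46.8364.
½[f(8) + f(25)] = ½[2.07944 + 3.21888] = 2.64916.
Integral + boundary = 49.4855.
k=1: B_{2}/(2)! × [f^{(1)}(25) − f^{(1)}(8)] = 1/12 × (0.0400000 − 0.125000) = -0.00708333.
Running total after k=1: 49.4784.
k=2: B_{4}/(4)! × [f^{(3)}(25) − f^{(3)}(8)] = −1/720 × (0.000128000 − 0.00390625) = 5.24757e-06.
Running total after k=2: 49.4784.
k=3: B_{6}/(6)! × [f^{(5)}(25) − f^{(5)}(8)] = 1/30240 × (2.45760e-06 − 0.000732422) = -2.41390e-08.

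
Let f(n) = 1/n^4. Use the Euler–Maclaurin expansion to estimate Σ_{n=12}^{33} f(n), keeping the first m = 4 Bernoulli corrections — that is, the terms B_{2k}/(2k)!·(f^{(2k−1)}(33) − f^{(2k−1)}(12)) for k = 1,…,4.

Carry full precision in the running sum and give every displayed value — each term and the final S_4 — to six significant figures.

∫_12^33 1/x^4 dx evaluates to 0.000183626.
Endpoint term: (f(12) + f(33))/2 = (4.82253e-05 + 8.43226e-07)/2 = 2.45343e-05.
So far: 0.000208160.
Order-1 term: 1/12 · (-1.02209e-07 − (-1.60751e-05)) = 1.33107e-06.
Partial sum through k=1: 0.000209491.
Order-2 term: −1/720 · (-2.81568e-09 − (-3.34898e-06)) = -4.64745e-09.
Partial sum through k=2: 0.000209486.
Order-3 term: 1/30240 · (-1.44792e-10 − (-1.30238e-06)) = 4.30634e-11.
Partial sum through k=3: 0.000209486.
Order-4 term: −1/1209600 · (-1.19663e-11 − (-8.13988e-07)) = -6.72930e-13.

S_4 ≈ 0.000209486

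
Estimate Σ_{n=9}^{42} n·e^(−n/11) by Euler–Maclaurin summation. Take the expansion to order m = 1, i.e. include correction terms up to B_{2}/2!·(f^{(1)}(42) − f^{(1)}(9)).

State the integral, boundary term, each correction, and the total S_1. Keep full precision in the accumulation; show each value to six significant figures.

S_1 ≈ 86.6992

The integral term ∫_9^42 x·e^(−x/11) dx = 84.2641.
Endpoint term: (f(9) + f(42))/2 = (3.97110 + 0.922644)/2 = 2.44687.
Running total after boundary: 86.7110.
Order-1 term: 1/12 · (-0.0619090 − 0.0802242) = -0.0118444.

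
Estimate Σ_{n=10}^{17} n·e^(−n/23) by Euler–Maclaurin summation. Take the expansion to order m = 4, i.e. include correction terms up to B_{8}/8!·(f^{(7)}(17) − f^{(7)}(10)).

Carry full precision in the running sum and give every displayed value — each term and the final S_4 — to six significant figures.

∫_10^17 x·e^(−x/23) dx evaluates to 52.0540.
½[f(10) + f(17)] = ½[6.47405 + 8.11799] = 7.29602.
So far: 59.3501.
Correction k=1: B_{2}/2! · (f^{(1)}(17) − f^{(1)}(10)) = 1/12 · (0.124573 − 0.365925) = -0.0201127.
After k=1: 59.3299.
Correction k=2: B_{4}/4! · (f^{(3)}(17) − f^{(3)}(10)) = −1/720 · (0.00204089 − 0.00313939) = 1.52569e-06.
After k=2: 59.3299.
Correction k=3: B_{6}/6! · (f^{(5)}(17) − f^{(5)}(10)) = 1/30240 · (7.27087e-06 − 1.05615e-05) = -1.08818e-10.
After k=3: 59.3299.
Correction k=4: B_{8}/8! · (f^{(7)}(17) − f^{(7)}(10)) = −1/1209600 · (2.01961e-08 − 2.87117e-08) = 7.03999e-15.

S_4 ≈ 59.3299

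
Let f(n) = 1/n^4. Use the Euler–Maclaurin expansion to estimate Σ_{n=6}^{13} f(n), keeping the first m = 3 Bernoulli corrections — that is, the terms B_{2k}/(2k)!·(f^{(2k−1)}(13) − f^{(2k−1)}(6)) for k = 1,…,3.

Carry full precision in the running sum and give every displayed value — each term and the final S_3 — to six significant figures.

Integral: ∫_6^13 1/x^4 dx = 0.00139149.
½[f(6) + f(13)] = ½[0.000771605 + 3.50128e-05] = 0.000403309.
So far: 0.00179480.
Order-1 term: 1/12 · (-1.07732e-05 − (-0.000514403)) = 4.19692e-05.
Running total after k=1: 0.00183677.
Order-2 term: −1/720 · (-1.91240e-06 − (-0.000428669)) = -5.92718e-07.
Running total after k=2: 0.00183617.
Order-3 term: 1/30240 · (-6.33693e-07 − (-0.000666819)) = 2.20299e-08.

S_3 ≈ 0.00183620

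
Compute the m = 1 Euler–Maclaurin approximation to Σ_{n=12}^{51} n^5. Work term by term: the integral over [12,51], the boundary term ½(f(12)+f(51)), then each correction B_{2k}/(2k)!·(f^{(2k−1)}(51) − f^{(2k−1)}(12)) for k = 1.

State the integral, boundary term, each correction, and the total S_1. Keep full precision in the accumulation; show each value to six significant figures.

The integral term ∫_12^51 x^5 dx = 2.93222e+09.
½[f(12) + f(51)] = ½[248832 + 3.45025e+08] = 1.72637e+08.
Running total after boundary: 3.10485e+09.
k=1: B_{2}/(2)! × [f^{(1)}(51) − f^{(1)}(12)] = 1/12 × (3.38260e+07 − 103680) = 2.81019e+06.

S_1 ≈ 3.10766e+09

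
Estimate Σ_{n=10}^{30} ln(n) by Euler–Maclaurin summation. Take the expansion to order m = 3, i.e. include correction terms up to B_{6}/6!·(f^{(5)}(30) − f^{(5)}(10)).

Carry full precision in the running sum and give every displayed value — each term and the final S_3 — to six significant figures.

∫_10^30 ln(x) dx evaluates to 59.0101.
Boundary: ½(f(10) + f(30)) = ½(2.30259 + 3.40120) = 2.85189.
So far: 61.8620.
k=1: B_{2}/(2)! × [f^{(1)}(30) − f^{(1)}(10)] = 1/12 × (0.0333333 − 0.100000) = -0.00555556.
After k=1: 61.8564.
k=2: B_{4}/(4)! × [f^{(3)}(30) − f^{(3)}(10)] = −1/720 × (7.40741e-05 − 0.00200000) = 2.67490e-06.
After k=2: 61.8564.
k=3: B_{6}/(6)! × [f^{(5)}(30) − f^{(5)}(10)] = 1/30240 × (9.87654e-07 − 0.000240000) = -7.90385e-09.

S_3 ≈ 61.8564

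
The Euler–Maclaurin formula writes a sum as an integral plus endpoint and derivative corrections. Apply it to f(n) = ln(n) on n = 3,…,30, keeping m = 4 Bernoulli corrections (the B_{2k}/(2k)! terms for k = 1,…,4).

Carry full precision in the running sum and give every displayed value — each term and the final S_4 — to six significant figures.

∫_3^30 ln(x) dx evaluates to 71.7401.
Endpoint term: (f(3) + f(30))/2 = (1.09861 + 3.40120)/2 = 2.24990.
So far: 73.9900.
k=1: B_{2}/(2)! × [f^{(1)}(30) − f^{(1)}(3)] = 1/12 × (0.0333333 − 0.333333) = -0.0250000.
Running total after k=1: 73.9650.
k=2: B_{4}/(4)! × [f^{(3)}(30) − f^{(3)}(3)] = −1/720 × (7.40741e-05 − 0.0740741) = 0.000102778.
Running total after k=2: 73.9651.
k=3: B_{6}/(6)! × [f^{(5)}(30) − f^{(5)}(3)] = 1/30240 × (9.87654e-07 − 0.0987654) = -3.26602e-06.
Running total after k=3: 73.9651.
k=4: B_{8}/(8)! × [f^{(7)}(30) − f^{(7)}(3)] = −1/1209600 × (3.29218e-08 − 0.329218) = 2.72171e-07.

S_4 ≈ 73.9651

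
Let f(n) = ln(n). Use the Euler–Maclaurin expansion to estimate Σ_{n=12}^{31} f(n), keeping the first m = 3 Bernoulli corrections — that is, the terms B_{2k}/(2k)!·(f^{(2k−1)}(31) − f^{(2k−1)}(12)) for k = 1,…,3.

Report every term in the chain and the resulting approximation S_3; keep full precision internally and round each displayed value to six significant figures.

∫_12^31 ln(x) dx evaluates to 57.6347.
Boundary: ½(f(12) + f(31)) = ½(2.48491 + 3.43399) = 2.95945.
So far: 60.5942.
k=1: B_{2}/(2)! × [f^{(1)}(31) − f^{(1)}(12)] = 1/12 × (0.0322581 − 0.0833333) = -0.00425627.
Running total after k=1: 60.5899.
k=2: B_{4}/(4)! × [f^{(3)}(31) − f^{(3)}(12)] = −1/720 × (6.71344e-05 − 0.00115741) = 1.51427e-06.
Running total after k=2: 60.5899.
k=3: B_{6}/(6)! × [f^{(5)}(31) − f^{(5)}(12)] = 1/30240 × (8.38306e-07 − 9.64506e-05) = -3.16178e-09.

S_3 ≈ 60.5899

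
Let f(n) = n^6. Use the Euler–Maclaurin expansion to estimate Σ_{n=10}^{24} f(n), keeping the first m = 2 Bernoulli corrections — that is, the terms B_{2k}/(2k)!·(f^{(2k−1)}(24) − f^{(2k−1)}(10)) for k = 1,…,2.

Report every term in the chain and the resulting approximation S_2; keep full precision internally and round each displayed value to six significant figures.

The integral term ∫_10^24 x^6 dx = 6.53782e+08.
½[f(10) + f(24)] = ½[1.00000e+06 + 1.91103e+08] = 9.60515e+07.
Integral + boundary = 7.49833e+08.
k=1: B_{2}/(2)! × [f^{(1)}(24) − f^{(1)}(10)] = 1/12 × (4.77757e+07 − 600000) = 3.93131e+06.
After k=1: 7.53764e+08.
k=2: B_{4}/(4)! × [f^{(3)}(24) − f^{(3)}(10)] = −1/720 × (1.65888e+06 − 120000) = -2137.33.

S_2 ≈ 7.53762e+08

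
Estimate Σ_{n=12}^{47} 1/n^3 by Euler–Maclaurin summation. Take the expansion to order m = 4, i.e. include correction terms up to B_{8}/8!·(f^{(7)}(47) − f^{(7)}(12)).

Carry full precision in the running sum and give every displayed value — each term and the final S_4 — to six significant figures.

S_4 ≈ 0.00355202

Integral: ∫_12^47 1/x^3 dx = 0.00324588.
Endpoint term: (f(12) + f(47))/2 = (0.000578704 + 9.63178e-06)/2 = 0.000294168.
Running total after boundary: 0.00354004.
Correction k=1: B_{2}/2! · (f^{(1)}(47) − f^{(1)}(12)) = 1/12 · (-6.14794e-07 − (-0.000144676)) = 1.20051e-05.
Running total after k=1: 0.00355205.
Correction k=2: B_{4}/4! · (f^{(3)}(47) − f^{(3)}(12)) = −1/720 · (-5.56627e-09 − (-2.00939e-05)) = -2.79004e-08.
Running total after k=2: 0.00355202.
Correction k=3: B_{6}/6! · (f^{(5)}(47) − f^{(5)}(12)) = 1/30240 · (-1.05832e-10 − (-5.86071e-06)) = 1.93803e-10.
Running total after k=3: 0.00355202.
Correction k=4: B_{8}/8! · (f^{(7)}(47) − f^{(7)}(12)) = −1/1209600 · (-3.44949e-12 − (-2.93036e-06)) = -2.42258e-12.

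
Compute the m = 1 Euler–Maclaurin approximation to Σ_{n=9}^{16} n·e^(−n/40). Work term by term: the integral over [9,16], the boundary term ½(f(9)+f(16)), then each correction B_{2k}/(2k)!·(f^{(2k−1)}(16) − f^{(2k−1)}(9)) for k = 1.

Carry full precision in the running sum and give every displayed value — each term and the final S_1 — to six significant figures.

S_1 ≈ 72.5127

Integral: ∫_9^16 x·e^(−x/40) dx = 63.5749.
Endpoint term: (f(9) + f(16))/2 = (7.18665 + 10.7251)/2 = 8.95588.
Running total after boundary: 72.5308.
Order-1 term: 1/12 · (0.402192 − 0.618850) = -0.0180548.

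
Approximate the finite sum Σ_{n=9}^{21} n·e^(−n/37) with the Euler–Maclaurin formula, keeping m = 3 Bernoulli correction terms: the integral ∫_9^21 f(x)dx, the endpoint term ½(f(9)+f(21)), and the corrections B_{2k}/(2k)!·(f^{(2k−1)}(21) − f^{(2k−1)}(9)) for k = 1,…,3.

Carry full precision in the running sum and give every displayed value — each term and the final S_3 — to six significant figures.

∫_9^21 x·e^(−x/37) dx evaluates to 117.932.
½[f(9) + f(21)] = ½[7.05673 + 11.9050] = 9.48084.
Running total after boundary: 127.413.
Correction k=1: B_{2}/2! · (f^{(1)}(21) − f^{(1)}(9)) = 1/12 · (0.245147 − 0.593358) = -0.0290176.
After k=1: 127.384.
Correction k=2: B_{4}/4! · (f^{(3)}(21) − f^{(3)}(9)) = −1/720 · (0.00100727 − 0.00157890) = 7.93937e-07.
After k=2: 127.384.
Correction k=3: B_{6}/6! · (f^{(5)}(21) − f^{(5)}(9)) = 1/30240 · (1.34074e-06 − 1.99005e-06) = -2.14721e-11.

S_3 ≈ 127.384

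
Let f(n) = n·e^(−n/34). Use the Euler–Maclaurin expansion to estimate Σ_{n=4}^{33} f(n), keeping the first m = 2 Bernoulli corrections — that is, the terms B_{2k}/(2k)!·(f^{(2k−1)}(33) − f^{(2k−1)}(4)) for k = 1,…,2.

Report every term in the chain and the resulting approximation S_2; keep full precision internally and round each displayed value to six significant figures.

S_2 ≈ 293.522

Integral: ∫_4^33 x·e^(−x/34) dx = 285.557.
½[f(4) + f(33)] = ½[3.55604 + 12.5024] = 8.02921.
Integral + boundary = 293.586.
Order-1 term: 1/12 · (0.0111429 − 0.784420) = -0.0644398.
Running total after k=1: 293.522.
Order-2 term: −1/720 · (0.000665107 − 0.00221664) = 2.15491e-06.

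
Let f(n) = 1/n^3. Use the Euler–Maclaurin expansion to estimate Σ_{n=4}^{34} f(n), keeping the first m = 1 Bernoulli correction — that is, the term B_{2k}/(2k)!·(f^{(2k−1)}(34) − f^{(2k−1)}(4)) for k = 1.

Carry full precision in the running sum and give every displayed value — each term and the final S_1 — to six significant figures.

The integral term ∫_4^34 1/x^3 dx = 0.0308175.
Endpoint term: (f(4) + f(34))/2 = (0.0156250 + 2.54427e-05)/2 = 0.00782522.
So far: 0.0386427.
Correction k=1: B_{2}/2! · (f^{(1)}(34) − f^{(1)}(4)) = 1/12 · (-2.24494e-06 − (-0.0117188)) = 0.000976375.

S_1 ≈ 0.0396191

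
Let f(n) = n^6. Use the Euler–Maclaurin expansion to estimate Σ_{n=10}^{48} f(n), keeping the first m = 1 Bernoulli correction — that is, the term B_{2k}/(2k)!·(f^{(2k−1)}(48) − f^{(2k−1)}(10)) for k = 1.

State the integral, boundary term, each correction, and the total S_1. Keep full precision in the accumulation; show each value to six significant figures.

S_1 ≈ 9.01086e+10

∫_10^48 x^6 dx evaluates to 8.38655e+10.
Boundary: ½(f(10) + f(48)) = ½(1.00000e+06 + 1.22306e+10) = 6.11580e+09.
Running total after boundary: 8.99813e+10.
k=1: B_{2}/(2)! × [f^{(1)}(48) − f^{(1)}(10)] = 1/12 × (1.52882e+09 − 600000) = 1.27352e+08.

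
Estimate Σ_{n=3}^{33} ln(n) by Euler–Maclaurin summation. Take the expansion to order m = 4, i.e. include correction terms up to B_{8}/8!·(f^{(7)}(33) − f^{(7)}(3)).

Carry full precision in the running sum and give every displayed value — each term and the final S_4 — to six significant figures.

S_4 ≈ 84.3613

Integral: ∫_3^33 ln(x) dx = 82.0889.
Endpoint term: (f(3) + f(33))/2 = (1.09861 + 3.49651)/2 = 2.29756.
Integral + boundary = 84.3865.
Order-1 term: 1/12 · (0.0303030 − 0.333333) = -0.0252525.
Partial sum through k=1: 84.3612.
Order-2 term: −1/720 · (5.56529e-05 − 0.0740741) = 0.000102803.
Partial sum through k=2: 84.3613.
Order-3 term: 1/30240 · (6.13256e-07 − 0.0987654) = -3.26603e-06.
Partial sum through k=3: 84.3613.
Order-4 term: −1/1209600 · (1.68941e-08 − 0.329218) = 2.72171e-07.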